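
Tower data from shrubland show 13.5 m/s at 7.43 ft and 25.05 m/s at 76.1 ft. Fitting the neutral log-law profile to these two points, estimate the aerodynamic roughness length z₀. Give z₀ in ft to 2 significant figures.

Log law: V(z) ∝ ln(z/z₀). With r = V₁/V₂ = 13.5/25.05 = 0.53892,
r · ln(z₂/z₀) = ln(z₁/z₀) ⇒ ln z₀ = (ln z₁ − r·ln z₂)/(1 − r)
ln z₀ = (2.00553 − 0.53892×4.33205) / 0.46108 = -0.7138
z₀ = exp(-0.7138) = 0.4898 ft

z₀ ≈ 0.49 ft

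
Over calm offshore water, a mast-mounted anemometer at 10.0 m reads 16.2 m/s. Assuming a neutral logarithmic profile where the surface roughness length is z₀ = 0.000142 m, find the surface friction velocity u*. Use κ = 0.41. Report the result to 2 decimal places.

Log law: V(z) = (u*/κ) · ln(z/z₀) ⇒ u* = κ · V / ln(z/z₀)
u* = 0.41 × 16.2 / ln(10.0/0.000142) = 0.41 × 16.2 / 11.1623
   = 6.6420 / 11.1623 = 0.5950 m/s

u* ≈ 0.60 m/s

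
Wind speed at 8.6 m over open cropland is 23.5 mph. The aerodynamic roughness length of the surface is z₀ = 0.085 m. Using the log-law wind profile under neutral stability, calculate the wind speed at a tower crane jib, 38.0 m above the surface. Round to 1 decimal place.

31.1 mph

Log law: V(z) ∝ ln(z/z₀), so V₂/V₁ = ln(z₂/z₀) / ln(z₁/z₀).
ln(38.0/0.085) = 6.1027, ln(8.6/0.085) = 4.6169
V₂ = 23.5 × 6.1027/4.6169 = 23.5 × 1.3218 = 31.0629 mph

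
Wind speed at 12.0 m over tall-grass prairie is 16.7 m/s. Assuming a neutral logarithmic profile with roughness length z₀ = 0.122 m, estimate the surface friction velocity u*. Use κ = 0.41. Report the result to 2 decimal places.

u* ≈ 1.49 m/s

Log law: V(z) = (u*/κ) · ln(z/z₀) ⇒ u* = κ · V / ln(z/z₀)
u* = 0.41 × 16.7 / ln(12.0/0.122) = 0.41 × 16.7 / 4.5886
   = 6.8470 / 4.5886 = 1.4922 m/s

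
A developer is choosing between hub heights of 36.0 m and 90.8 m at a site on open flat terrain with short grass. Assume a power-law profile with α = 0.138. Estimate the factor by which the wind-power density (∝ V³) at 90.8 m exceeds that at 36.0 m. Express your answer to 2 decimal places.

Speed ratio: V_B/V_A = (z_B/z_A)^α = (90.8/36.0)^0.138 = (2.5222)^0.138 = 1.13618
Power-density ratio: P_B/P_A = (V_B/V_A)³ = (1.13618)³ = 1.46669

1.47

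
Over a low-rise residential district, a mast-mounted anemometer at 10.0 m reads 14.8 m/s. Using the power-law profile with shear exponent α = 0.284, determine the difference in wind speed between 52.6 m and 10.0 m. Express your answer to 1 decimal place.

8.9 m/s

Power law: V₂ = V₁ · (z₂/z₁)^α = 14.8 × (5.2600)^0.284 = 23.7149 m/s
ΔV = 23.7149 − 14.8 = 8.9149 m/s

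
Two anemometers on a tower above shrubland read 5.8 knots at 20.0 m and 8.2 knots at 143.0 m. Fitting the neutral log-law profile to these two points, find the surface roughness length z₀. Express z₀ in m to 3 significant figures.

Log law: V(z) ∝ ln(z/z₀). With r = V₁/V₂ = 5.8/8.2 = 0.70732,
r · ln(z₂/z₀) = ln(z₁/z₀) ⇒ ln z₀ = (ln z₁ − r·ln z₂)/(1 − r)
ln z₀ = (2.99573 − 0.70732×4.96284) / 0.29268 = -1.7581
z₀ = exp(-1.7581) = 0.1724 m

z₀ ≈ 0.172 m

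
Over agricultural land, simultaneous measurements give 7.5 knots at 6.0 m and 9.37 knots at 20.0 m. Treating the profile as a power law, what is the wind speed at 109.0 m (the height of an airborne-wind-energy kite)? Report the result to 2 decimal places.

First find α: α = ln(V₂/V₁)/ln(z₂/z₁) = ln(9.37/7.5)/ln(20.0/6.0) = 0.22261/1.20397 = 0.1849
Extrapolate from 20.0 m to 109.0 m: V₃ = 9.37 × (109.0/20.0)^0.1849 = 9.37 × 1.3682 = 12.8203 knots

12.82 knots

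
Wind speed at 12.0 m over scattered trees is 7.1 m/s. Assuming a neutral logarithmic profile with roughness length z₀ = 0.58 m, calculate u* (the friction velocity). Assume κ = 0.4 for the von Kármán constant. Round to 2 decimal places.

u* ≈ 0.94 m/s

Log law: V(z) = (u*/κ) · ln(z/z₀) ⇒ u* = κ · V / ln(z/z₀)
u* = 0.4 × 7.1 / ln(12.0/0.58) = 0.4 × 7.1 / 3.0296
   = 2.8400 / 3.0296 = 0.9374 m/s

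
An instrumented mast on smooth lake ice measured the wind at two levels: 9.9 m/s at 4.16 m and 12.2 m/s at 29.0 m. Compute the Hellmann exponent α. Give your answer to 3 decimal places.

Power law: V₂/V₁ = (z₂/z₁)^α ⇒ α = ln(V₂/V₁) / ln(z₂/z₁)
α = ln(12.2/9.9) / ln(29.0/4.16) = ln(1.2323) / ln(6.9712)
  = 0.20890 / 1.94178 = 0.10758

α ≈ 0.108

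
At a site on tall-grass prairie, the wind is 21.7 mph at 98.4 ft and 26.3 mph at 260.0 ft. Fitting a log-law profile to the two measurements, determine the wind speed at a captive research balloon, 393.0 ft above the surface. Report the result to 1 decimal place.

Log law: V ∝ ln(z/z₀). From the pair, with r = V₁/V₂ = 0.82510,
ln z₀ = (ln z₁ − r·ln z₂)/(1 − r) = (4.5890 − 0.82510×5.5607)/0.17490 = 0.0054 → z₀ = 1.005 ft
V₃ = V₁ · ln(z₃/z₀)/ln(z₁/z₀) = 21.7 × 5.9684/4.5836 = 28.2559 mph

28.3 mph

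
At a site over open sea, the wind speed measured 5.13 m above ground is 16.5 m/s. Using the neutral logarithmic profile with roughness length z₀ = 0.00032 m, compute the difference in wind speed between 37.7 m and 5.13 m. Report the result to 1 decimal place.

Log law: V₂ = V₁ · ln(z₂/z₀)/ln(z₁/z₀) = 16.5 × 11.6768/9.6823 = 19.8990 m/s
ΔV = 19.8990 − 16.5 = 3.3990 m/s

3.4 m/s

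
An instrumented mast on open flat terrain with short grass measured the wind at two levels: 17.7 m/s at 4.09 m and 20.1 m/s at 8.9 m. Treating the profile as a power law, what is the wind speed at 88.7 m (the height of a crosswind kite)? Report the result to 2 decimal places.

First find α: α = ln(V₂/V₁)/ln(z₂/z₁) = ln(20.1/17.7)/ln(8.9/4.09) = 0.12716/0.77751 = 0.1635
Extrapolate from 8.9 m to 88.7 m: V₃ = 20.1 × (88.7/8.9)^0.1635 = 20.1 × 1.4565 = 29.2751 m/s

29.28 m/s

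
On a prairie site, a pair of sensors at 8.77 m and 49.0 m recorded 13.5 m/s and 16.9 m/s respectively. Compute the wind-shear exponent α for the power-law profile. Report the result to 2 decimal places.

α ≈ 0.13

Power law: V₂/V₁ = (z₂/z₁)^α ⇒ α = ln(V₂/V₁) / ln(z₂/z₁)
α = ln(16.9/13.5) / ln(49.0/8.77) = ln(1.2519) / ln(5.5872)
  = 0.22462 / 1.72048 = 0.13056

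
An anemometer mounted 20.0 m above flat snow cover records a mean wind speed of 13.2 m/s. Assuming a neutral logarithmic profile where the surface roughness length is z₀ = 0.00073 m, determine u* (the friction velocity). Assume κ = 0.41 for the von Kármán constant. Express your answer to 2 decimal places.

Log law: V(z) = (u*/κ) · ln(z/z₀) ⇒ u* = κ · V / ln(z/z₀)
u* = 0.41 × 13.2 / ln(20.0/0.00073) = 0.41 × 13.2 / 10.2182
   = 5.4120 / 10.2182 = 0.5296 m/s

u* ≈ 0.53 m/s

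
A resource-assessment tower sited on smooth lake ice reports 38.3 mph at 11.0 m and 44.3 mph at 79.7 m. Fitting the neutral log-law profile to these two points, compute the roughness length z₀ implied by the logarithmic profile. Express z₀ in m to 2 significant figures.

Log law: V(z) ∝ ln(z/z₀). With r = V₁/V₂ = 38.3/44.3 = 0.86456,
r · ln(z₂/z₀) = ln(z₁/z₀) ⇒ ln z₀ = (ln z₁ − r·ln z₂)/(1 − r)
ln z₀ = (2.39790 − 0.86456×4.37827) / 0.13544 = -10.2435
z₀ = exp(-10.2435) = 0.00003559 m

z₀ ≈ 0.000036 m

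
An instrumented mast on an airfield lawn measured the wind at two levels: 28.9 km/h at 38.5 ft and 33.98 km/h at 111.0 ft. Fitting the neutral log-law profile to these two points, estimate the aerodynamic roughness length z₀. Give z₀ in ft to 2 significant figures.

Log law: V(z) ∝ ln(z/z₀). With r = V₁/V₂ = 28.9/33.98 = 0.85050,
r · ln(z₂/z₀) = ln(z₁/z₀) ⇒ ln z₀ = (ln z₁ − r·ln z₂)/(1 − r)
ln z₀ = (3.65066 − 0.85050×4.70953) / 0.14950 = -2.3732
z₀ = exp(-2.3732) = 0.09318 ft

z₀ ≈ 0.093 ft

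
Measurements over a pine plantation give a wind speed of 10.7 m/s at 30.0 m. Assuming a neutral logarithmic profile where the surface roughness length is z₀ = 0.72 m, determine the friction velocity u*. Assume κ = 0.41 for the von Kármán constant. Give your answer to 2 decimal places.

Log law: V(z) = (u*/κ) · ln(z/z₀) ⇒ u* = κ · V / ln(z/z₀)
u* = 0.41 × 10.7 / ln(30.0/0.72) = 0.41 × 10.7 / 3.7297
   = 4.3870 / 3.7297 = 1.1762 m/s

u* ≈ 1.18 m/s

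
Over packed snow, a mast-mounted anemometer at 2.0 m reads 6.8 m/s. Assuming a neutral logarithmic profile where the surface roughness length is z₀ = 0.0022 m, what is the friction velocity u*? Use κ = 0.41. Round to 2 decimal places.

Log law: V(z) = (u*/κ) · ln(z/z₀) ⇒ u* = κ · V / ln(z/z₀)
u* = 0.41 × 6.8 / ln(2.0/0.0022) = 0.41 × 6.8 / 6.8124
   = 2.7880 / 6.8124 = 0.4093 m/s

u* ≈ 0.41 m/s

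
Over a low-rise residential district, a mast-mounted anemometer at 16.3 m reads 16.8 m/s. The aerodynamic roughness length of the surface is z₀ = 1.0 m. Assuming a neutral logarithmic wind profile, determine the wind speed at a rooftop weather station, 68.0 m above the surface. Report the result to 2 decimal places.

Log law: V(z) ∝ ln(z/z₀), so V₂/V₁ = ln(z₂/z₀) / ln(z₁/z₀).
ln(68.0/1.0) = 4.2195, ln(16.3/1.0) = 2.7912
V₂ = 16.8 × 4.2195/2.7912 = 16.8 × 1.5117 = 25.3972 m/s

25.40 m/s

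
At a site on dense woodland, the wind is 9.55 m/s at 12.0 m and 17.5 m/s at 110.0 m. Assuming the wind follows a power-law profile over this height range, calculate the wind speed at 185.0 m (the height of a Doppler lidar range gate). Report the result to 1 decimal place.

20.2 m/s

First find α: α = ln(V₂/V₁)/ln(z₂/z₁) = ln(17.5/9.55)/ln(110.0/12.0) = 0.60566/2.21557 = 0.2734
Extrapolate from 110.0 m to 185.0 m: V₃ = 17.5 × (185.0/110.0)^0.2734 = 17.5 × 1.1527 = 20.1724 m/s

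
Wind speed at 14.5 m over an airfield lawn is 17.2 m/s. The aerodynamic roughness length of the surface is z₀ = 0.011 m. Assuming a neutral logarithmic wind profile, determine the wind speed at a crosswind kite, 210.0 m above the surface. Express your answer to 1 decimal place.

23.6 m/s

Log law: V(z) ∝ ln(z/z₀), so V₂/V₁ = ln(z₂/z₀) / ln(z₁/z₀).
ln(210.0/0.011) = 9.8570, ln(14.5/0.011) = 7.1840
V₂ = 17.2 × 9.8570/7.1840 = 17.2 × 1.3721 = 23.5996 m/s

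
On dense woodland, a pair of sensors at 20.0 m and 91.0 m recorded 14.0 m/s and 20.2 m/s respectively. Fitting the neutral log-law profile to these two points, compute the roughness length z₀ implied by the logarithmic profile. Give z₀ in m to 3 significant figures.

Log law: V(z) ∝ ln(z/z₀). With r = V₁/V₂ = 14.0/20.2 = 0.69307,
r · ln(z₂/z₀) = ln(z₁/z₀) ⇒ ln z₀ = (ln z₁ − r·ln z₂)/(1 − r)
ln z₀ = (2.99573 − 0.69307×4.51086) / 0.30693 = -0.4255
z₀ = exp(-0.4255) = 0.6534 m

z₀ ≈ 0.653 m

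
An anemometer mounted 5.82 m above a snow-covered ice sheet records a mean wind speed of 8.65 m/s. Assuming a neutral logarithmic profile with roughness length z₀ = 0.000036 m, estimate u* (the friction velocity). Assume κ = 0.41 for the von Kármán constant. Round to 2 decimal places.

u* ≈ 0.30 m/s

Log law: V(z) = (u*/κ) · ln(z/z₀) ⇒ u* = κ · V / ln(z/z₀)
u* = 0.41 × 8.65 / ln(5.82/0.000036) = 0.41 × 8.65 / 11.9933
   = 3.5465 / 11.9933 = 0.2957 m/s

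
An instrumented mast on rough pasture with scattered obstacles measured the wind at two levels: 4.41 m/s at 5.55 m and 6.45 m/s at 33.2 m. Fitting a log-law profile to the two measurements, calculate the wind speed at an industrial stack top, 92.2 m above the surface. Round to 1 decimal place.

7.6 m/s

Log law: V ∝ ln(z/z₀). From the pair, with r = V₁/V₂ = 0.68372,
ln z₀ = (ln z₁ − r·ln z₂)/(1 − r) = (1.7138 − 0.68372×3.5025)/0.31628 = -2.1531 → z₀ = 0.1161 m
V₃ = V₁ · ln(z₃/z₀)/ln(z₁/z₀) = 4.41 × 6.6770/3.8669 = 7.6149 m/s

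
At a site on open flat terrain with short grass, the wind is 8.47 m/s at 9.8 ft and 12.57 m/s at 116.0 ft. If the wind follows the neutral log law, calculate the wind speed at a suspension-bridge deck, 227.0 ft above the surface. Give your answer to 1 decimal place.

13.7 m/s

Log law: V ∝ ln(z/z₀). From the pair, with r = V₁/V₂ = 0.67383,
ln z₀ = (ln z₁ − r·ln z₂)/(1 − r) = (2.2824 − 0.67383×4.7536)/0.32617 = -2.8228 → z₀ = 0.05944 ft
V₃ = V₁ · ln(z₃/z₀)/ln(z₁/z₀) = 8.47 × 8.2477/5.1052 = 13.6839 m/s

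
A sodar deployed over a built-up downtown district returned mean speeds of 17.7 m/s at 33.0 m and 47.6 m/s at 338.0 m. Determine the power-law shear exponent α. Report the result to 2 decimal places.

Power law: V₂/V₁ = (z₂/z₁)^α ⇒ α = ln(V₂/V₁) / ln(z₂/z₁)
α = ln(47.6/17.7) / ln(338.0/33.0) = ln(2.6893) / ln(10.2424)
  = 0.98927 / 2.32654 = 0.42521

α ≈ 0.43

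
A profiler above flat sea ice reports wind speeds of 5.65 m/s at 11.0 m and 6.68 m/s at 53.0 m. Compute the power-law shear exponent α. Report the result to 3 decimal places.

Power law: V₂/V₁ = (z₂/z₁)^α ⇒ α = ln(V₂/V₁) / ln(z₂/z₁)
α = ln(6.68/5.65) / ln(53.0/11.0) = ln(1.1823) / ln(4.8182)
  = 0.16746 / 1.57240 = 0.10650

α ≈ 0.107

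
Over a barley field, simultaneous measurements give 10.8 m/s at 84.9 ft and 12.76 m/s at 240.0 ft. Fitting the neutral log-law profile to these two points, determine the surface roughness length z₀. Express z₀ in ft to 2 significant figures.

z₀ ≈ 0.28 ft

Log law: V(z) ∝ ln(z/z₀). With r = V₁/V₂ = 10.8/12.76 = 0.84639,
r · ln(z₂/z₀) = ln(z₁/z₀) ⇒ ln z₀ = (ln z₁ − r·ln z₂)/(1 − r)
ln z₀ = (4.44147 − 0.84639×5.48064) / 0.15361 = -1.2845
z₀ = exp(-1.2845) = 0.2768 ft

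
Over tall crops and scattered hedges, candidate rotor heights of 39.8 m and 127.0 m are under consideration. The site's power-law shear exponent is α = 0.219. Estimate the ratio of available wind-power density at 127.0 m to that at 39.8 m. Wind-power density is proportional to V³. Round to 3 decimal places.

2.143

Speed ratio: V_B/V_A = (z_B/z_A)^α = (127.0/39.8)^0.219 = (3.1910)^0.219 = 1.28931
Power-density ratio: P_B/P_A = (V_B/V_A)³ = (1.28931)³ = 2.14326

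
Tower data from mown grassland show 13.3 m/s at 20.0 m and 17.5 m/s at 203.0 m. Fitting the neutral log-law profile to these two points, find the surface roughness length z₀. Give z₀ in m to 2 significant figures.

Log law: V(z) ∝ ln(z/z₀). With r = V₁/V₂ = 13.3/17.5 = 0.76000,
r · ln(z₂/z₀) = ln(z₁/z₀) ⇒ ln z₀ = (ln z₁ − r·ln z₂)/(1 − r)
ln z₀ = (2.99573 − 0.76000×5.31321) / 0.24000 = -4.3429
z₀ = exp(-4.3429) = 0.01300 m

z₀ ≈ 0.013 m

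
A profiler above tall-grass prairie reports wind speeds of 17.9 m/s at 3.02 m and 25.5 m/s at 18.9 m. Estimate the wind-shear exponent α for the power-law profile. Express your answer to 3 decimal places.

α ≈ 0.193

Power law: V₂/V₁ = (z₂/z₁)^α ⇒ α = ln(V₂/V₁) / ln(z₂/z₁)
α = ln(25.5/17.9) / ln(18.9/3.02) = ln(1.4246) / ln(6.2583)
  = 0.35388 / 1.83391 = 0.19296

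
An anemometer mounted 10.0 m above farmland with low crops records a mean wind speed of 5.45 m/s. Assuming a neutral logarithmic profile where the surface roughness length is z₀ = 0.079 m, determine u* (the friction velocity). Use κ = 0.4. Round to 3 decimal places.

Log law: V(z) = (u*/κ) · ln(z/z₀) ⇒ u* = κ · V / ln(z/z₀)
u* = 0.4 × 5.45 / ln(10.0/0.079) = 0.4 × 5.45 / 4.8409
   = 2.1800 / 4.8409 = 0.4503 m/s

u* ≈ 0.450 m/s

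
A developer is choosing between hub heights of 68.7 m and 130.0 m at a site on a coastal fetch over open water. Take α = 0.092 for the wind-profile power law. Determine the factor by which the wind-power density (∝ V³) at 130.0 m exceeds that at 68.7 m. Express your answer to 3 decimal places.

Speed ratio: V_B/V_A = (z_B/z_A)^α = (130.0/68.7)^0.092 = (1.8923)^0.092 = 1.06043
Power-density ratio: P_B/P_A = (V_B/V_A)³ = (1.06043)³ = 1.19247

1.192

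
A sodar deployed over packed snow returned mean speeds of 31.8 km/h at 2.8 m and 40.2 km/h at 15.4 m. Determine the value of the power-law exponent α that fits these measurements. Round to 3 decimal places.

α ≈ 0.137

Power law: V₂/V₁ = (z₂/z₁)^α ⇒ α = ln(V₂/V₁) / ln(z₂/z₁)
α = ln(40.2/31.8) / ln(15.4/2.8) = ln(1.2642) / ln(5.5000)
  = 0.23440 / 1.70475 = 0.13750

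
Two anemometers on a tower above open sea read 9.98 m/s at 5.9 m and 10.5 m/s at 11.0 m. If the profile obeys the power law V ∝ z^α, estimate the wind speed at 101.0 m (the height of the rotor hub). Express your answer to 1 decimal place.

12.6 m/s

First find α: α = ln(V₂/V₁)/ln(z₂/z₁) = ln(10.5/9.98)/ln(11.0/5.9) = 0.05079/0.62294 = 0.0815
Extrapolate from 11.0 m to 101.0 m: V₃ = 10.5 × (101.0/11.0)^0.0815 = 10.5 × 1.1982 = 12.5806 m/s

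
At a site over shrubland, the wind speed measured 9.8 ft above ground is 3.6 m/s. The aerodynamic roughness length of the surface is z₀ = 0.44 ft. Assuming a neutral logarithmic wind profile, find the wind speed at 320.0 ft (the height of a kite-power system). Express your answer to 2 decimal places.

7.64 m/s

Log law: V(z) ∝ ln(z/z₀), so V₂/V₁ = ln(z₂/z₀) / ln(z₁/z₀).
ln(320.0/0.44) = 6.5893, ln(9.8/0.44) = 3.1034
V₂ = 3.6 × 6.5893/3.1034 = 3.6 × 2.1233 = 7.6438 m/s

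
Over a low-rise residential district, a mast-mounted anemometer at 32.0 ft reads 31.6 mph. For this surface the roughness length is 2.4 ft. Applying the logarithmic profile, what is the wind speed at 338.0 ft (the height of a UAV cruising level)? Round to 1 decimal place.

Log law: V(z) ∝ ln(z/z₀), so V₂/V₁ = ln(z₂/z₀) / ln(z₁/z₀).
ln(338.0/2.4) = 4.9476, ln(32.0/2.4) = 2.5903
V₂ = 31.6 × 4.9476/2.5903 = 31.6 × 1.9101 = 60.3580 mph

60.4 mph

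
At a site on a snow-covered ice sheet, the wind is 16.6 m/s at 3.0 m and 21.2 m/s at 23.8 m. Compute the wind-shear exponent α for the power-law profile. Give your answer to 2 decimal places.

Power law: V₂/V₁ = (z₂/z₁)^α ⇒ α = ln(V₂/V₁) / ln(z₂/z₁)
α = ln(21.2/16.6) / ln(23.8/3.0) = ln(1.2771) / ln(7.9333)
  = 0.24460 / 2.07107 = 0.11810

α ≈ 0.12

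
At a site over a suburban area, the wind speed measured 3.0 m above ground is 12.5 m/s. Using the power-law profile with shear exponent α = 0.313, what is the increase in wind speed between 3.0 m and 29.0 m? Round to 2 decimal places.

Power law: V₂ = V₁ · (z₂/z₁)^α = 12.5 × (9.6667)^0.313 = 25.4274 m/s
ΔV = 25.4274 − 12.5 = 12.9274 m/s

12.93 m/s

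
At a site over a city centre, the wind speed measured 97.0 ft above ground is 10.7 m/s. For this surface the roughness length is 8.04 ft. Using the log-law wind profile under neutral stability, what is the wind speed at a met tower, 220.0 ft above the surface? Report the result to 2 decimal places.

Log law: V(z) ∝ ln(z/z₀), so V₂/V₁ = ln(z₂/z₀) / ln(z₁/z₀).
ln(220.0/8.04) = 3.3092, ln(97.0/8.04) = 2.4903
V₂ = 10.7 × 3.3092/2.4903 = 10.7 × 1.3288 = 14.2186 m/s

14.22 m/s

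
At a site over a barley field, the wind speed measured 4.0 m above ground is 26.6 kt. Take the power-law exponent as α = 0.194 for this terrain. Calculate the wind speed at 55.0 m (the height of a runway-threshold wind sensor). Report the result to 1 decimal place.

44.2 kt

Power-law profile: V₂ = V₁ · (z₂/z₁)^α
V₂ = 26.6 × (55.0/4.0)^0.194 = 26.6 × (13.7500)^0.194
    = 26.6 × 1.6628 = 44.2295 kt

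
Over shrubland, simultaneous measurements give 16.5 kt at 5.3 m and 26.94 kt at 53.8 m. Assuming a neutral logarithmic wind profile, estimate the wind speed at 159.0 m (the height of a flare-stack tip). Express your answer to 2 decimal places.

Log law: V ∝ ln(z/z₀). From the pair, with r = V₁/V₂ = 0.61247,
ln z₀ = (ln z₁ − r·ln z₂)/(1 − r) = (1.6677 − 0.61247×3.9853)/0.38753 = -1.9951 → z₀ = 0.1360 m
V₃ = V₁ · ln(z₃/z₀)/ln(z₁/z₀) = 16.5 × 7.0640/3.6628 = 31.8215 kt

31.82 kt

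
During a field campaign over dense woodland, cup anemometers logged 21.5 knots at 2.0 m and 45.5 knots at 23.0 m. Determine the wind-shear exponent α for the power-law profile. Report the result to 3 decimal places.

Power law: V₂/V₁ = (z₂/z₁)^α ⇒ α = ln(V₂/V₁) / ln(z₂/z₁)
α = ln(45.5/21.5) / ln(23.0/2.0) = ln(2.1163) / ln(11.5000)
  = 0.74966 / 2.44235 = 0.30694

α ≈ 0.307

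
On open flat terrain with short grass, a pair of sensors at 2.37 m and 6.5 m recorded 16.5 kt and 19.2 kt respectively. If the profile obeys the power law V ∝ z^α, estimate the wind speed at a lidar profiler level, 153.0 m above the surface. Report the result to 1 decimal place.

30.9 kt

First find α: α = ln(V₂/V₁)/ln(z₂/z₁) = ln(19.2/16.5)/ln(6.5/2.37) = 0.15155/1.00891 = 0.1502
Extrapolate from 6.5 m to 153.0 m: V₃ = 19.2 × (153.0/6.5)^0.1502 = 19.2 × 1.6071 = 30.8573 kt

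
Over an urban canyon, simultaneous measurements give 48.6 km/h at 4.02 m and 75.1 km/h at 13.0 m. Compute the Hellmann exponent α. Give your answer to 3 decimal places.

α ≈ 0.371

Power law: V₂/V₁ = (z₂/z₁)^α ⇒ α = ln(V₂/V₁) / ln(z₂/z₁)
α = ln(75.1/48.6) / ln(13.0/4.02) = ln(1.5453) / ln(3.2338)
  = 0.43520 / 1.17367 = 0.37080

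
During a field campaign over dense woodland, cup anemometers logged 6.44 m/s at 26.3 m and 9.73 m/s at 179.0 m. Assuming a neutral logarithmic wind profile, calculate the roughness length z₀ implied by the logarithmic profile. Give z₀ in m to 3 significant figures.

Log law: V(z) ∝ ln(z/z₀). With r = V₁/V₂ = 6.44/9.73 = 0.66187,
r · ln(z₂/z₀) = ln(z₁/z₀) ⇒ ln z₀ = (ln z₁ − r·ln z₂)/(1 − r)
ln z₀ = (3.26957 − 0.66187×5.18739) / 0.33813 = -0.4845
z₀ = exp(-0.4845) = 0.6160 m

z₀ ≈ 0.616 m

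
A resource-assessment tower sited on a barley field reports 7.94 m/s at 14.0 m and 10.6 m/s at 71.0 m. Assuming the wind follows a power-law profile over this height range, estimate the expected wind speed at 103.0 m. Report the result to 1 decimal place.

11.3 m/s

First find α: α = ln(V₂/V₁)/ln(z₂/z₁) = ln(10.6/7.94)/ln(71.0/14.0) = 0.28894/1.62362 = 0.1780
Extrapolate from 71.0 m to 103.0 m: V₃ = 10.6 × (103.0/71.0)^0.1780 = 10.6 × 1.0685 = 11.3256 m/s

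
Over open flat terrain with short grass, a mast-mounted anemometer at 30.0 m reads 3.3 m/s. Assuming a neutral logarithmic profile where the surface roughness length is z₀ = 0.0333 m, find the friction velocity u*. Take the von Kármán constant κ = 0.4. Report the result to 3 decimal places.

Log law: V(z) = (u*/κ) · ln(z/z₀) ⇒ u* = κ · V / ln(z/z₀)
u* = 0.4 × 3.3 / ln(30.0/0.0333) = 0.4 × 3.3 / 6.8034
   = 1.3200 / 6.8034 = 0.1940 m/s

u* ≈ 0.194 m/s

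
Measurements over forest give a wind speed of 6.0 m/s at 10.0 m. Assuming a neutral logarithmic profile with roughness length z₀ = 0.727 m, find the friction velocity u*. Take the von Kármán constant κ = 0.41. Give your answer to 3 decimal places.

Log law: V(z) = (u*/κ) · ln(z/z₀) ⇒ u* = κ · V / ln(z/z₀)
u* = 0.41 × 6.0 / ln(10.0/0.727) = 0.41 × 6.0 / 2.6214
   = 2.4600 / 2.6214 = 0.9384 m/s

u* ≈ 0.938 m/s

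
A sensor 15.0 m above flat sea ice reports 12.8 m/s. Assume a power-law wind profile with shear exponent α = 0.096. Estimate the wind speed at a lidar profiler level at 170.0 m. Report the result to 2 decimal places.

Power-law profile: V₂ = V₁ · (z₂/z₁)^α
V₂ = 12.8 × (170.0/15.0)^0.096 = 12.8 × (11.3333)^0.096
    = 12.8 × 1.2625 = 16.1595 m/s

16.16 m/s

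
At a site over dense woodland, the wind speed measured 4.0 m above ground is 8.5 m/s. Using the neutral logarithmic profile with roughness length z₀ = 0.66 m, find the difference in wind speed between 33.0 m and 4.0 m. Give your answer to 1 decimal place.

Log law: V₂ = V₁ · ln(z₂/z₀)/ln(z₁/z₀) = 8.5 × 3.9120/1.8018 = 18.4549 m/s
ΔV = 18.4549 − 8.5 = 9.9549 m/s

10.0 m/s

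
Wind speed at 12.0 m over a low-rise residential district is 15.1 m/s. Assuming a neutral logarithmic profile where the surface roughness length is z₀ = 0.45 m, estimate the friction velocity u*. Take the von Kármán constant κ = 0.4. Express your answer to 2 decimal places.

u* ≈ 1.84 m/s

Log law: V(z) = (u*/κ) · ln(z/z₀) ⇒ u* = κ · V / ln(z/z₀)
u* = 0.4 × 15.1 / ln(12.0/0.45) = 0.4 × 15.1 / 3.2834
   = 6.0400 / 3.2834 = 1.8395 m/s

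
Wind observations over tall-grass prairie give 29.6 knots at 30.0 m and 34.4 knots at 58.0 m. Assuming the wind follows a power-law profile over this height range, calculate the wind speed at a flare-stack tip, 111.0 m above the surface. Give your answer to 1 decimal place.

39.9 knots

First find α: α = ln(V₂/V₁)/ln(z₂/z₁) = ln(34.4/29.6)/ln(58.0/30.0) = 0.15028/0.65925 = 0.2280
Extrapolate from 58.0 m to 111.0 m: V₃ = 34.4 × (111.0/58.0)^0.2280 = 34.4 × 1.1595 = 39.8859 knots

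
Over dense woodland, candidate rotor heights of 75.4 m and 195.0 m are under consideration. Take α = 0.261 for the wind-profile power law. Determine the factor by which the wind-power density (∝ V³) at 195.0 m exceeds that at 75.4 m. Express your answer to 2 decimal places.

2.10

Speed ratio: V_B/V_A = (z_B/z_A)^α = (195.0/75.4)^0.261 = (2.5862)^0.261 = 1.28146
Power-density ratio: P_B/P_A = (V_B/V_A)³ = (1.28146)³ = 2.10434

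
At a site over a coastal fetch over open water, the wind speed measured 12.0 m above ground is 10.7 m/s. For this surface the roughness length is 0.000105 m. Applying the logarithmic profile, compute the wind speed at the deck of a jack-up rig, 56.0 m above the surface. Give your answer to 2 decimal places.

Log law: V(z) ∝ ln(z/z₀), so V₂/V₁ = ln(z₂/z₀) / ln(z₁/z₀).
ln(56.0/0.000105) = 13.1869, ln(12.0/0.000105) = 11.6465
V₂ = 10.7 × 13.1869/11.6465 = 10.7 × 1.1323 = 12.1153 m/s

12.12 m/s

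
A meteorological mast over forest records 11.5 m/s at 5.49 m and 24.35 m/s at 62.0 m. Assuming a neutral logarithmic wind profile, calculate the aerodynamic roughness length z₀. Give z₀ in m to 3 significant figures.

Log law: V(z) ∝ ln(z/z₀). With r = V₁/V₂ = 11.5/24.35 = 0.47228,
r · ln(z₂/z₀) = ln(z₁/z₀) ⇒ ln z₀ = (ln z₁ − r·ln z₂)/(1 − r)
ln z₀ = (1.70293 − 0.47228×4.12713) / 0.52772 = -0.4666
z₀ = exp(-0.4666) = 0.6271 m

z₀ ≈ 0.627 m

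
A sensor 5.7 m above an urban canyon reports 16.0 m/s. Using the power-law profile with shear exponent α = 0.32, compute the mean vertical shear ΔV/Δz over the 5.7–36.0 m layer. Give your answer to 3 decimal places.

0.424 m/s/m

Power law: V₂ = V₁ · (z₂/z₁)^α = 16.0 × (6.3158)^0.32 = 28.8574 m/s
ΔV/Δz = (28.8574 − 16.0)/(36.0 − 5.7) = 12.8574/30.3000 = 0.42434 m/s/m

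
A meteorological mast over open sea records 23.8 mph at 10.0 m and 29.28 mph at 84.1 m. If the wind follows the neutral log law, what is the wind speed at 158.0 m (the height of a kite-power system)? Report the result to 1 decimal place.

Log law: V ∝ ln(z/z₀). From the pair, with r = V₁/V₂ = 0.81284,
ln z₀ = (ln z₁ − r·ln z₂)/(1 − r) = (2.3026 − 0.81284×4.4320)/0.18716 = -6.9456 → z₀ = 0.0009628 m
V₃ = V₁ · ln(z₃/z₀)/ln(z₁/z₀) = 23.8 × 12.0082/9.2482 = 30.9028 mph

30.9 mph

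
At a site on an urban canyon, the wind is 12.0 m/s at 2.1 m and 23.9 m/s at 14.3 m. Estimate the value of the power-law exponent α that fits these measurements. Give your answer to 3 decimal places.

α ≈ 0.359

Power law: V₂/V₁ = (z₂/z₁)^α ⇒ α = ln(V₂/V₁) / ln(z₂/z₁)
α = ln(23.9/12.0) / ln(14.3/2.1) = ln(1.9917) / ln(6.8095)
  = 0.68897 / 1.91832 = 0.35915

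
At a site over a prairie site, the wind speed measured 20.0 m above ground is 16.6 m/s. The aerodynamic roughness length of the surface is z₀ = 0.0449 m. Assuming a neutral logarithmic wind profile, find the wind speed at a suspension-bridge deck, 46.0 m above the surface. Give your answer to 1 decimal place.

18.9 m/s

Log law: V(z) ∝ ln(z/z₀), so V₂/V₁ = ln(z₂/z₀) / ln(z₁/z₀).
ln(46.0/0.0449) = 6.9320, ln(20.0/0.0449) = 6.0990
V₂ = 16.6 × 6.9320/6.0990 = 16.6 × 1.1366 = 18.8670 m/s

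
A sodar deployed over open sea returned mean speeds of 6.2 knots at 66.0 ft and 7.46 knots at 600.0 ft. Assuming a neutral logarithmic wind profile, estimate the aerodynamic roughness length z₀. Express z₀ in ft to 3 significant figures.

z₀ ≈ 0.00127 ft

Log law: V(z) ∝ ln(z/z₀). With r = V₁/V₂ = 6.2/7.46 = 0.83110,
r · ln(z₂/z₀) = ln(z₁/z₀) ⇒ ln z₀ = (ln z₁ − r·ln z₂)/(1 − r)
ln z₀ = (4.18965 − 0.83110×6.39693) / 0.16890 = -6.6715
z₀ = exp(-6.6715) = 0.001266 ft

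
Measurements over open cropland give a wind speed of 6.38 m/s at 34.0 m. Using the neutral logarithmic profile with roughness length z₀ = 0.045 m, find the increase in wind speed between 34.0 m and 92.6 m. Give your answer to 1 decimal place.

1.0 m/s

Log law: V₂ = V₁ · ln(z₂/z₀)/ln(z₁/z₀) = 6.38 × 7.6294/6.6275 = 7.3445 m/s
ΔV = 7.3445 − 6.38 = 0.9645 m/s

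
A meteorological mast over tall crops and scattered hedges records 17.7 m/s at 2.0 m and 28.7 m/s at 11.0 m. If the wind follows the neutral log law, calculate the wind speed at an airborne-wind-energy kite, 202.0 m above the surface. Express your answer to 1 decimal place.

47.5 m/s

Log law: V ∝ ln(z/z₀). From the pair, with r = V₁/V₂ = 0.61672,
ln z₀ = (ln z₁ − r·ln z₂)/(1 − r) = (0.6931 − 0.61672×2.3979)/0.38328 = -2.0499 → z₀ = 0.1287 m
V₃ = V₁ · ln(z₃/z₀)/ln(z₁/z₀) = 17.7 × 7.3582/2.7431 = 47.4794 m/s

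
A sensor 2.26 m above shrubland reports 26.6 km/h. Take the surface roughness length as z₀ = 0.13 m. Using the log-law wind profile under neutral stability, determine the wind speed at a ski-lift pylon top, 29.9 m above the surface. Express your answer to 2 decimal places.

50.66 km/h

Log law: V(z) ∝ ln(z/z₀), so V₂/V₁ = ln(z₂/z₀) / ln(z₁/z₀).
ln(29.9/0.13) = 5.4381, ln(2.26/0.13) = 2.8556
V₂ = 26.6 × 5.4381/2.8556 = 26.6 × 1.9044 = 50.6561 km/h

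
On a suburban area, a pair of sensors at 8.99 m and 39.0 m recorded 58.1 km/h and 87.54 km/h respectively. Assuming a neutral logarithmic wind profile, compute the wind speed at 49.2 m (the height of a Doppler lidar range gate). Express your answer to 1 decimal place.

92.2 km/h

Log law: V ∝ ln(z/z₀). From the pair, with r = V₁/V₂ = 0.66370,
ln z₀ = (ln z₁ − r·ln z₂)/(1 − r) = (2.1961 − 0.66370×3.6636)/0.33630 = -0.6999 → z₀ = 0.4966 m
V₃ = V₁ · ln(z₃/z₀)/ln(z₁/z₀) = 58.1 × 4.5958/2.8960 = 92.2011 km/h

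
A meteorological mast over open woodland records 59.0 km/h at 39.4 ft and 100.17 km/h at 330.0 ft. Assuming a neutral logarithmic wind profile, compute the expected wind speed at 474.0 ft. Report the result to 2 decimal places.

Log law: V ∝ ln(z/z₀). From the pair, with r = V₁/V₂ = 0.58900,
ln z₀ = (ln z₁ − r·ln z₂)/(1 − r) = (3.6738 − 0.58900×5.7991)/0.41100 = 0.6280 → z₀ = 1.874 ft
V₃ = V₁ · ln(z₃/z₀)/ln(z₁/z₀) = 59.0 × 5.5332/3.0458 = 107.1846 km/h

107.18 km/h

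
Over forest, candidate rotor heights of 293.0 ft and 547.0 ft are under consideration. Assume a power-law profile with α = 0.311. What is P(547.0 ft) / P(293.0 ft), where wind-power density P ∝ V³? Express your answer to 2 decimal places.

1.79

Speed ratio: V_B/V_A = (z_B/z_A)^α = (547.0/293.0)^0.311 = (1.8669)^0.311 = 1.21428
Power-density ratio: P_B/P_A = (V_B/V_A)³ = (1.21428)³ = 1.79042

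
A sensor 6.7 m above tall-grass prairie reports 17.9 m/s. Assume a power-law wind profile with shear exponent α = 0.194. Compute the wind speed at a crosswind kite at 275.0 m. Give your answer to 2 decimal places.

36.80 m/s

Power-law profile: V₂ = V₁ · (z₂/z₁)^α
V₂ = 17.9 × (275.0/6.7)^0.194 = 17.9 × (41.0448)^0.194
    = 17.9 × 2.0558 = 36.7981 m/s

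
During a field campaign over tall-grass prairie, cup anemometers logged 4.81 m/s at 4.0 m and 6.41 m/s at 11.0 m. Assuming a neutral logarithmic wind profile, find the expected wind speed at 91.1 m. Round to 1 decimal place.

Log law: V ∝ ln(z/z₀). From the pair, with r = V₁/V₂ = 0.75039,
ln z₀ = (ln z₁ − r·ln z₂)/(1 − r) = (1.3863 − 0.75039×2.3979)/0.24961 = -1.6548 → z₀ = 0.1911 m
V₃ = V₁ · ln(z₃/z₀)/ln(z₁/z₀) = 4.81 × 6.1668/3.0411 = 9.7537 m/s

9.8 m/s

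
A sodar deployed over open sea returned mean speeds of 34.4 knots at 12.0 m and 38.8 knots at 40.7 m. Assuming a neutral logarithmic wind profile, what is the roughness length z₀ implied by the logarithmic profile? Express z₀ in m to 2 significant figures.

Log law: V(z) ∝ ln(z/z₀). With r = V₁/V₂ = 34.4/38.8 = 0.88660,
r · ln(z₂/z₀) = ln(z₁/z₀) ⇒ ln z₀ = (ln z₁ − r·ln z₂)/(1 − r)
ln z₀ = (2.48491 − 0.88660×3.70623) / 0.11340 = -7.0636
z₀ = exp(-7.0636) = 0.0008557 m

z₀ ≈ 0.00086 m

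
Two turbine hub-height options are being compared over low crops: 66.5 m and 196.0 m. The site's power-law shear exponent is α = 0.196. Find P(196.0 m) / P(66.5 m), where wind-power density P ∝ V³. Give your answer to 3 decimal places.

1.888

Speed ratio: V_B/V_A = (z_B/z_A)^α = (196.0/66.5)^0.196 = (2.9474)^0.196 = 1.23597
Power-density ratio: P_B/P_A = (V_B/V_A)³ = (1.23597)³ = 1.88811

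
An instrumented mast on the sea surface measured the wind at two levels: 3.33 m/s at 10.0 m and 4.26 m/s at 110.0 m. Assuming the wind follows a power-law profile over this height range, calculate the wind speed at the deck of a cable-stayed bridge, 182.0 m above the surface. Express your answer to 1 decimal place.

First find α: α = ln(V₂/V₁)/ln(z₂/z₁) = ln(4.26/3.33)/ln(110.0/10.0) = 0.24630/2.39790 = 0.1027
Extrapolate from 110.0 m to 182.0 m: V₃ = 4.26 × (182.0/110.0)^0.1027 = 4.26 × 1.0531 = 4.4861 m/s

4.5 m/s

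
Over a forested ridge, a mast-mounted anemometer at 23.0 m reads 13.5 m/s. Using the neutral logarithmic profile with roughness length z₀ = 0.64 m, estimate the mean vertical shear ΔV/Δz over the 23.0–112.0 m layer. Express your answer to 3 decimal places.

Log law: V₂ = V₁ · ln(z₂/z₀)/ln(z₁/z₀) = 13.5 × 5.1648/3.5818 = 19.4665 m/s
ΔV/Δz = (19.4665 − 13.5)/(112.0 − 23.0) = 5.9665/89.0000 = 0.06704 m/s/m

0.067 m/s/m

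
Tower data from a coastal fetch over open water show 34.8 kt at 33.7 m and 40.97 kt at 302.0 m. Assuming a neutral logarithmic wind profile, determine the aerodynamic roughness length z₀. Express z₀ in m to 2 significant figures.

z₀ ≈ 0.00014 m

Log law: V(z) ∝ ln(z/z₀). With r = V₁/V₂ = 34.8/40.97 = 0.84940,
r · ln(z₂/z₀) = ln(z₁/z₀) ⇒ ln z₀ = (ln z₁ − r·ln z₂)/(1 − r)
ln z₀ = (3.51750 − 0.84940×5.71043) / 0.15060 = -8.8510
z₀ = exp(-8.8510) = 0.0001432 m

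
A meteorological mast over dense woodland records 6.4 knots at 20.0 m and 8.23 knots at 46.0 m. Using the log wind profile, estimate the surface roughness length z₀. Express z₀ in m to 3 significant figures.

z₀ ≈ 1.09 m

Log law: V(z) ∝ ln(z/z₀). With r = V₁/V₂ = 6.4/8.23 = 0.77764,
r · ln(z₂/z₀) = ln(z₁/z₀) ⇒ ln z₀ = (ln z₁ − r·ln z₂)/(1 − r)
ln z₀ = (2.99573 − 0.77764×3.82864) / 0.22236 = 0.0828
z₀ = exp(0.0828) = 1.086 m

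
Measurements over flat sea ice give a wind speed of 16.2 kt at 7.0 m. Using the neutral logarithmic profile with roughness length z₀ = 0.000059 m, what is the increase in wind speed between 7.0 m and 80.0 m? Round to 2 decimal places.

Log law: V₂ = V₁ · ln(z₂/z₀)/ln(z₁/z₀) = 16.2 × 14.1200/11.6839 = 19.5777 kt
ΔV = 19.5777 − 16.2 = 3.3777 kt

3.38 kt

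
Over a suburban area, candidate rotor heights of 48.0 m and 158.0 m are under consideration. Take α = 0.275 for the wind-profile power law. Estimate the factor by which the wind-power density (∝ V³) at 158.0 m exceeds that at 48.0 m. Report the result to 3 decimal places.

Speed ratio: V_B/V_A = (z_B/z_A)^α = (158.0/48.0)^0.275 = (3.2917)^0.275 = 1.38768
Power-density ratio: P_B/P_A = (V_B/V_A)³ = (1.38768)³ = 2.67219

2.672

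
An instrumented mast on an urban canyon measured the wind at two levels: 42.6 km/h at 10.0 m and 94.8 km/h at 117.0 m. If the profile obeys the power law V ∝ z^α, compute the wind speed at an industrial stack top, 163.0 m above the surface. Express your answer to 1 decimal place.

105.6 km/h

First find α: α = ln(V₂/V₁)/ln(z₂/z₁) = ln(94.8/42.6)/ln(117.0/10.0) = 0.79992/2.45959 = 0.3252
Extrapolate from 117.0 m to 163.0 m: V₃ = 94.8 × (163.0/117.0)^0.3252 = 94.8 × 1.1139 = 105.5944 km/h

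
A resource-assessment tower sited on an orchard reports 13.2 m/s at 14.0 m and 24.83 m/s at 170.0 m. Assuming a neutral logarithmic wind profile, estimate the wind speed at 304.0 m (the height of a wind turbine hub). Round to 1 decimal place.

Log law: V ∝ ln(z/z₀). From the pair, with r = V₁/V₂ = 0.53161,
ln z₀ = (ln z₁ − r·ln z₂)/(1 − r) = (2.6391 − 0.53161×5.1358)/0.46839 = -0.1947 → z₀ = 0.8231 m
V₃ = V₁ · ln(z₃/z₀)/ln(z₁/z₀) = 13.2 × 5.9118/2.8338 = 27.5374 m/s

27.5 m/s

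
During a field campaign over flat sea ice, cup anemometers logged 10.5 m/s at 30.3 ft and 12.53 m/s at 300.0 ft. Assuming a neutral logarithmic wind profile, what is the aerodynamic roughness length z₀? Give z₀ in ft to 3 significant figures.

Log law: V(z) ∝ ln(z/z₀). With r = V₁/V₂ = 10.5/12.53 = 0.83799,
r · ln(z₂/z₀) = ln(z₁/z₀) ⇒ ln z₀ = (ln z₁ − r·ln z₂)/(1 − r)
ln z₀ = (3.41115 − 0.83799×5.70378) / 0.16201 = -8.4473
z₀ = exp(-8.4473) = 0.0002145 ft

z₀ ≈ 0.000214 ft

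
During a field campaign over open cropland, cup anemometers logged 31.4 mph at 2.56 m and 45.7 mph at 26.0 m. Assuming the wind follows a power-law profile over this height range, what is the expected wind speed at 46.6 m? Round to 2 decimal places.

50.23 mph

First find α: α = ln(V₂/V₁)/ln(z₂/z₁) = ln(45.7/31.4)/ln(26.0/2.56) = 0.37529/2.31809 = 0.1619
Extrapolate from 26.0 m to 46.6 m: V₃ = 45.7 × (46.6/26.0)^0.1619 = 45.7 × 1.0991 = 50.2276 mph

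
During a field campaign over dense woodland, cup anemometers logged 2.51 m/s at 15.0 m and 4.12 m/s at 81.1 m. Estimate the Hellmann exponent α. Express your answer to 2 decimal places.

α ≈ 0.29

Power law: V₂/V₁ = (z₂/z₁)^α ⇒ α = ln(V₂/V₁) / ln(z₂/z₁)
α = ln(4.12/2.51) / ln(81.1/15.0) = ln(1.6414) / ln(5.4067)
  = 0.49557 / 1.68763 = 0.29365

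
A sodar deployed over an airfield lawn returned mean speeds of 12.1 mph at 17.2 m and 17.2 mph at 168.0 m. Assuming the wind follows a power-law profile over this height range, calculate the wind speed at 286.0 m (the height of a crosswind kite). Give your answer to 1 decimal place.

First find α: α = ln(V₂/V₁)/ln(z₂/z₁) = ln(17.2/12.1)/ln(168.0/17.2) = 0.35170/2.27905 = 0.1543
Extrapolate from 168.0 m to 286.0 m: V₃ = 17.2 × (286.0/168.0)^0.1543 = 17.2 × 1.0856 = 18.6718 mph

18.7 mph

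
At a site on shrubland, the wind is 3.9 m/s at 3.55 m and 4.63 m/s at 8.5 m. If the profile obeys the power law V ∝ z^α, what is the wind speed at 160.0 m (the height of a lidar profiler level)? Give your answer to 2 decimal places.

First find α: α = ln(V₂/V₁)/ln(z₂/z₁) = ln(4.63/3.9)/ln(8.5/3.55) = 0.17158/0.87312 = 0.1965
Extrapolate from 8.5 m to 160.0 m: V₃ = 4.63 × (160.0/8.5)^0.1965 = 4.63 × 1.7803 = 8.2429 m/s

8.24 m/s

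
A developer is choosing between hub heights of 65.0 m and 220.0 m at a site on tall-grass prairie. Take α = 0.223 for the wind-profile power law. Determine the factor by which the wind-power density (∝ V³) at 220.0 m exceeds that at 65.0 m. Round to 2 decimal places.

Speed ratio: V_B/V_A = (z_B/z_A)^α = (220.0/65.0)^0.223 = (3.3846)^0.223 = 1.31244
Power-density ratio: P_B/P_A = (V_B/V_A)³ = (1.31244)³ = 2.26069

2.26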